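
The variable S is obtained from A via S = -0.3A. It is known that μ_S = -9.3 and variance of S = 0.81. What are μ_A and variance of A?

μ_A = 31, variance of A = 9

From S = -0.3A: μ_S = a·μ_A + b, so μ_A = (μ_S − b)/a = (-9.3 − 0)/(-0.3) = 31.
variance of S = a²·variance of A, so variance of A = 0.81/(-0.3)² = 9.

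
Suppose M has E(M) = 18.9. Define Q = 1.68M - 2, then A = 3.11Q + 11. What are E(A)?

E(Q) = 1.68·18.9 + (-2) = 29.752.
E(A) = 3.11·29.752 + 11 = 103.52872.

E(A) = 103.52872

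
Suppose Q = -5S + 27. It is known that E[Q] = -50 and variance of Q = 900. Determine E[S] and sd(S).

From Q = -5S + 27: E[Q] = a·E[S] + b, so E[S] = (E[Q] − b)/a = (-50 − 27)/(-5) = 15.4.
sd(Q) = √900 = 30.
sd(Q) = |a|·sd(S), so sd(S) = 30/|-5| = 6.

E[S] = 15.4, sd(S) = 6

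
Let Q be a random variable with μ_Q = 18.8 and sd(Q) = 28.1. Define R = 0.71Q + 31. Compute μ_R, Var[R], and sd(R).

μ_R = 44.348, Var[R] = 398.042401, sd(R) = 19.951

R = 0.71Q + 31 is linear with a = 0.71, b = 31.
μ_R = a·μ_Q + b = 0.71·18.8 + 31 = 44.348.
Var[Q] = 28.1² = 789.61.
Var[R] = a²·Var[Q] = 0.71²·789.61 = 398.042401 (the additive constant 31 does not affect variance).
sd(R) = |a|·sd(Q) = |0.71|·28.1 = 19.951.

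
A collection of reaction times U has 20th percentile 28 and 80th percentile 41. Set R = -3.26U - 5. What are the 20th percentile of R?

Since a = -3.26 < 0 the transformation is decreasing, reversing order: the 20th percentile of R corresponds to the 80th percentile of U.
So P_{20}(R) = a·P_{80}(U) + b = (-3.26)·41 + (-5) = -138.66.

20th percentile of R = -138.66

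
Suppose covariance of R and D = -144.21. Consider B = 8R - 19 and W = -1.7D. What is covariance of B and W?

covariance of B and W = 1961.256

covariance of B and W = a·c·covariance of R and D = 8·(-1.7)·(-144.21) = 1961.256. Additive constants drop out.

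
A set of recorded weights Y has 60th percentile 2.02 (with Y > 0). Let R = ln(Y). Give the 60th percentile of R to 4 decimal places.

ln(Y) is increasing, so P_{60}(R) = g(P_{60}(Y)) ≈ 0.7031.

60th percentile of R = 0.7031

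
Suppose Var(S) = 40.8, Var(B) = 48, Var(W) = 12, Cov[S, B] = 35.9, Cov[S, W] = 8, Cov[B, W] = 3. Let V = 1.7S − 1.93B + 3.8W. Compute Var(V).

Var(V) = a²·Var(S) + b²·Var(B) + c²·Var(W) + 2ab·Cov[S, B] + 2ac·Cov[S, W] + 2bc·Cov[B, W], with a = 1.7, b = -1.93, c = 3.8.
= 117.912 + 178.7952 + 173.28 + (-235.5758) + 103.36 + (-44.004)
= 293.7674.

Var(V) = 293.7674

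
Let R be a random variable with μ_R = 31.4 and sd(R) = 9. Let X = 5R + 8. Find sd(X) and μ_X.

sd(X) = 45, μ_X = 165

X = 5R + 8 is linear with a = 5, b = 8.
sd(X) = |a|·sd(R) = |5|·9 = 45.
μ_X = a·μ_R + b = 5·31.4 + 8 = 165.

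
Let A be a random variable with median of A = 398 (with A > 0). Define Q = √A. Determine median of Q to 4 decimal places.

median of Q = 19.9499

√A is monotone on this domain, so median of Q = √(398) ≈ 19.9499.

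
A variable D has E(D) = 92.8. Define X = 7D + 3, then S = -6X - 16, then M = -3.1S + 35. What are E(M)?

E(M) = 12222.96

E(X) = 7·92.8 + 3 = 652.6.
E(S) = (-6)·652.6 + (-16) = -3931.6.
E(M) = (-3.1)·(-3931.6) + 35 = 12222.96.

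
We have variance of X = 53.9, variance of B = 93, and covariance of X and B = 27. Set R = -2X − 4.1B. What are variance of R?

variance of R = 2221.73

variance of R = a²·variance of X + b²·variance of B + 2ab·covariance of X and B with a = -2, b = -4.1.
= (-2)²·53.9 + (-4.1)²·93 + 2·(-2)·(-4.1)·27
= 215.6 + 1563.33 + 442.8 = 2221.73.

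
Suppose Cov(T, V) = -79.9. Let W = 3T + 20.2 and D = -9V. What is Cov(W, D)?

Cov(W, D) = 2157.3

Cov(W, D) = a·c·Cov(T, V) = 3·(-9)·(-79.9) = 2157.3. Additive constants drop out.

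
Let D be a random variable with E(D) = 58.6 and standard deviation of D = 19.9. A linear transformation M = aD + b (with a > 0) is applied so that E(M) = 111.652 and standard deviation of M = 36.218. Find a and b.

standard deviation of M = a·standard deviation of D (a > 0), so a = 36.218/19.9 = 1.82.
E(M) = a·E(D) + b, so b = 111.652 − 1.82·58.6 = 5.

a = 1.82, b = 5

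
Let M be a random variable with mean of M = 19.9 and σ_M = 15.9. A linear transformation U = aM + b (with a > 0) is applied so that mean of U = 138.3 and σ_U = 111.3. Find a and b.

σ_U = a·σ_M (a > 0), so a = 111.3/15.9 = 7.
mean of U = a·mean of M + b, so b = 138.3 − 7·19.9 = -1.

a = 7, b = -1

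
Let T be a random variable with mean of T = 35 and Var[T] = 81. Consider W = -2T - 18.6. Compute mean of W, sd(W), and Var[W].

mean of W = -88.6, sd(W) = 18, Var[W] = 324

W = -2T - 18.6 is linear with a = -2, b = -18.6.
mean of W = a·mean of T + b = (-2)·35 + (-18.6) = -88.6.
sd(T) = √81 = 9.
sd(W) = |a|·sd(T) = |-2|·9 = 18.
Var[W] = a²·Var[T] = (-2)²·81 = 324 (the additive constant -18.6 does not affect variance).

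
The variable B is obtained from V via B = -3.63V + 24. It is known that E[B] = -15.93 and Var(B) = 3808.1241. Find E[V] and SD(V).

From B = -3.63V + 24: E[B] = a·E[V] + b, so E[V] = (E[B] − b)/a = (-15.93 − 24)/(-3.63) = 11.
SD(B) = √3808.1241 = 61.71.
SD(B) = |a|·SD(V), so SD(V) = 61.71/|-3.63| = 17.

E[V] = 11, SD(V) = 17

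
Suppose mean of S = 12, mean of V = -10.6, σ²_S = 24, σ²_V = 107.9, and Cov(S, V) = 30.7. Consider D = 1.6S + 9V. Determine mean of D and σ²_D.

mean of D = 1.6·mean of S + 9·mean of V = 1.6·12 + 9·(-10.6) = -76.2.
σ²_D = a²·σ²_S + b²·σ²_V + 2ab·Cov(S, V) with a = 1.6, b = 9.
= 1.6²·24 + 9²·107.9 + 2·1.6·9·30.7
= 61.44 + 8739.9 + 884.16 = 9685.5.

mean of D = -76.2, σ²_D = 9685.5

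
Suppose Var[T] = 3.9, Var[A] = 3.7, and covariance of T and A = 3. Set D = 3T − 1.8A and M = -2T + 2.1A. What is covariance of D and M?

By bilinearity, covariance of D and M = ac·Var[T] + bd·Var[A] + (ad+bc)·covariance of T and A, with a=3, b=-1.8, c=-2, d=2.1.
ac·Var[T] = 3·(-2)·3.9 = -23.4
bd·Var[A] = (-1.8)·2.1·3.7 = -13.986
(ad+bc)·covariance of T and A = (9.9)·3 = 29.7
covariance of D and M = -23.4 + (-13.986) + 29.7 = -7.686.

covariance of D and M = -7.686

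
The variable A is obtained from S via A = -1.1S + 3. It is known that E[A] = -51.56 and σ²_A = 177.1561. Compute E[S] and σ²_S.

From A = -1.1S + 3: E[A] = a·E[S] + b, so E[S] = (E[A] − b)/a = (-51.56 − 3)/(-1.1) = 49.6.
σ²_A = a²·σ²_S, so σ²_S = 177.1561/(-1.1)² = 146.41.

E[S] = 49.6, σ²_S = 146.41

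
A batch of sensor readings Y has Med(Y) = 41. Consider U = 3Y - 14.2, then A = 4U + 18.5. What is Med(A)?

Med(A) = 453.7

Med(U) = 3·41 + (-14.2) = 108.8.
Med(A) = 4·108.8 + 18.5 = 453.7.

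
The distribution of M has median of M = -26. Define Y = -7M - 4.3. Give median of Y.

median of Y = 177.7

A linear map preserves order up to sign, so median of Y = a·median of M + b = (-7)·(-26) + (-4.3) = 177.7.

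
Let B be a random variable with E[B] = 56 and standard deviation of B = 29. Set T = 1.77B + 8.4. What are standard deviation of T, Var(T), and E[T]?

standard deviation of T = 51.33, Var(T) = 2634.7689, E[T] = 107.52

T = 1.77B + 8.4 is linear with a = 1.77, b = 8.4.
standard deviation of T = |a|·standard deviation of B = |1.77|·29 = 51.33.
Var(B) = 29² = 841.
Var(T) = a²·Var(B) = 1.77²·841 = 2634.7689 (the additive constant 8.4 does not affect variance).
E[T] = a·E[B] + b = 1.77·56 + 8.4 = 107.52.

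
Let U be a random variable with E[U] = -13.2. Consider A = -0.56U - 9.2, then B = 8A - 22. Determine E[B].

E[A] = (-0.56)·(-13.2) + (-9.2) = -1.808.
E[B] = 8·(-1.808) + (-22) = -36.464.

E[B] = -36.464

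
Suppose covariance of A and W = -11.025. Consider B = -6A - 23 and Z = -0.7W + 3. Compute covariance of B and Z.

covariance of B and Z = a·c·covariance of A and W = (-6)·(-0.7)·(-11.025) = -46.305. Additive constants drop out.

covariance of B and Z = -46.305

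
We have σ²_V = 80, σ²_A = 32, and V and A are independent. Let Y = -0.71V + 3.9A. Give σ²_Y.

σ²_Y = 527.048

σ²_Y = a²·σ²_V + b²·σ²_A + 2ab·covariance of V and A with a = -0.71, b = 3.9.
Independence gives covariance of V and A = 0.
= (-0.71)²·80 + 3.9²·32 + 2·(-0.71)·3.9·0
= 40.328 + 486.72 + 0 = 527.048.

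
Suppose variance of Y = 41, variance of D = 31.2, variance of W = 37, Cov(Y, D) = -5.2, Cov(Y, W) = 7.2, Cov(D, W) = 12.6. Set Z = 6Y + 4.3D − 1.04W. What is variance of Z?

variance of Z = a²·variance of Y + b²·variance of D + c²·variance of W + 2ab·Cov(Y, D) + 2ac·Cov(Y, W) + 2bc·Cov(D, W), with a = 6, b = 4.3, c = -1.04.
= 1476 + 576.888 + 40.0192 + (-268.32) + (-89.856) + (-112.6944)
= 1622.0368.

variance of Z = 1622.0368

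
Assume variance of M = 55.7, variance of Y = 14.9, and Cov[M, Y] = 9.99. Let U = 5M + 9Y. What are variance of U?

variance of U = a²·variance of M + b²·variance of Y + 2ab·Cov[M, Y] with a = 5, b = 9.
= 5²·55.7 + 9²·14.9 + 2·5·9·9.99
= 1392.5 + 1206.9 + 899.1 = 3498.5.

variance of U = 3498.5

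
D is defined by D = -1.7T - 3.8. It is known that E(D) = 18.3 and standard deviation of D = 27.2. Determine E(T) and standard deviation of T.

E(T) = -13, standard deviation of T = 16

From D = -1.7T - 3.8: E(D) = a·E(T) + b, so E(T) = (E(D) − b)/a = (18.3 − (-3.8))/(-1.7) = -13.
standard deviation of D = |a|·standard deviation of T, so standard deviation of T = 27.2/|-1.7| = 16.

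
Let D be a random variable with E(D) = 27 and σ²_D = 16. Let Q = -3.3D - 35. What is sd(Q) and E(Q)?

sd(Q) = 13.2, E(Q) = -124.1

Q = -3.3D - 35 is linear with a = -3.3, b = -35.
sd(D) = √16 = 4.
sd(Q) = |a|·sd(D) = |-3.3|·4 = 13.2.
E(Q) = a·E(D) + b = (-3.3)·27 + (-35) = -124.1.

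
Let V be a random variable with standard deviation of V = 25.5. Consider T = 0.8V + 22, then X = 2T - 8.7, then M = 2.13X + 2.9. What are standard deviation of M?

standard deviation of M = 86.904

standard deviation of T = |0.8|·25.5 = 20.4.
standard deviation of X = |2|·20.4 = 40.8.
standard deviation of M = |2.13|·40.8 = 86.904.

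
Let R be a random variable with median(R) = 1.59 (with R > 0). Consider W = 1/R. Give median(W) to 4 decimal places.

1/R is monotone on this domain, so median(W) = 1/(1.59) ≈ 0.6289.

median(W) = 0.6289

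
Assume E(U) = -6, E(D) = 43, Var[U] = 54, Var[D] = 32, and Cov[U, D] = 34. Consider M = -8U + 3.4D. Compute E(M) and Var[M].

E(M) = (-8)·E(U) + 3.4·E(D) = (-8)·(-6) + 3.4·43 = 194.2.
Var[M] = a²·Var[U] + b²·Var[D] + 2ab·Cov[U, D] with a = -8, b = 3.4.
= (-8)²·54 + 3.4²·32 + 2·(-8)·3.4·34
= 3456 + 369.92 + (-1849.6) = 1976.32.

E(M) = 194.2, Var[M] = 1976.32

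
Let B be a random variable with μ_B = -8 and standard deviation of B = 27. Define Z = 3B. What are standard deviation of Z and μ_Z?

Z = 3B is linear with a = 3, b = 0.
standard deviation of Z = |a|·standard deviation of B = |3|·27 = 81.
μ_Z = a·μ_B + b = 3·(-8) = -24.

standard deviation of Z = 81, μ_Z = -24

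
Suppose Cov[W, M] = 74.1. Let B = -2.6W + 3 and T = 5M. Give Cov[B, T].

Cov[B, T] = a·c·Cov[W, M] = (-2.6)·5·74.1 = -963.3. Additive constants drop out.

Cov[B, T] = -963.3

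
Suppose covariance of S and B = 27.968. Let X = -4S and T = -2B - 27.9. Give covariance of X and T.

covariance of X and T = a·c·covariance of S and B = (-4)·(-2)·27.968 = 223.744. Additive constants drop out.

covariance of X and T = 223.744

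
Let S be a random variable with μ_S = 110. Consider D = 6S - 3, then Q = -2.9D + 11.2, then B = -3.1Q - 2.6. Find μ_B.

μ_B = 5869.11

μ_D = 6·110 + (-3) = 657.
μ_Q = (-2.9)·657 + 11.2 = -1894.1.
μ_B = (-3.1)·(-1894.1) + (-2.6) = 5869.11.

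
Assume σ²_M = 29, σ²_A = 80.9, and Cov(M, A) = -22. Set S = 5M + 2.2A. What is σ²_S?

σ²_S = 632.556

σ²_S = a²·σ²_M + b²·σ²_A + 2ab·Cov(M, A) with a = 5, b = 2.2.
= 5²·29 + 2.2²·80.9 + 2·5·2.2·(-22)
= 725 + 391.556 + (-484) = 632.556.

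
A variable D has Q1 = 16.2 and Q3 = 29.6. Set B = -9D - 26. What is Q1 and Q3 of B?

Q1(B) = -292.4, Q3(B) = -171.8

a = -9 < 0 reverses order: Q1(B) comes from Q3(D), Q3(B) from Q1(D).
Q1(B) = (-9)·29.6 + (-26) = -292.4; Q3(B) = (-9)·16.2 + (-26) = -171.8.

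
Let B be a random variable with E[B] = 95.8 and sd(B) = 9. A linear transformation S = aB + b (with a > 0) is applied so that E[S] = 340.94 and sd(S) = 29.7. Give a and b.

sd(S) = a·sd(B) (a > 0), so a = 29.7/9 = 3.3.
E[S] = a·E[B] + b, so b = 340.94 − 3.3·95.8 = 24.8.

a = 3.3, b = 24.8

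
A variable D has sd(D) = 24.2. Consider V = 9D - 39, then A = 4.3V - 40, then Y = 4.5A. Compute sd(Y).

sd(Y) = 4214.43

sd(V) = |9|·24.2 = 217.8.
sd(A) = |4.3|·217.8 = 936.54.
sd(Y) = |4.5|·936.54 = 4214.43.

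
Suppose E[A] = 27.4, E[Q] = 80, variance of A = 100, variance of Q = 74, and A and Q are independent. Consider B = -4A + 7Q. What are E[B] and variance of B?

E[B] = 450.4, variance of B = 5226

E[B] = (-4)·E[A] + 7·E[Q] = (-4)·27.4 + 7·80 = 450.4.
variance of B = a²·variance of A + b²·variance of Q + 2ab·covariance of A and Q with a = -4, b = 7.
Independence gives covariance of A and Q = 0.
= (-4)²·100 + 7²·74 + 2·(-4)·7·0
= 1600 + 3626 + 0 = 5226.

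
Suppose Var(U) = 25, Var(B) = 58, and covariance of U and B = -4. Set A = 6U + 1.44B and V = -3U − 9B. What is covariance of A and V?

By bilinearity, covariance of A and V = ac·Var(U) + bd·Var(B) + (ad+bc)·covariance of U and B, with a=6, b=1.44, c=-3, d=-9.
ac·Var(U) = 6·(-3)·25 = -450
bd·Var(B) = 1.44·(-9)·58 = -751.68
(ad+bc)·covariance of U and B = (-58.32)·(-4) = 233.28
covariance of A and V = -450 + (-751.68) + 233.28 = -968.4.

covariance of A and V = -968.4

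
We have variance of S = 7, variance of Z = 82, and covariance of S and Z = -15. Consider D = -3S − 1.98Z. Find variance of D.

variance of D = a²·variance of S + b²·variance of Z + 2ab·covariance of S and Z with a = -3, b = -1.98.
= (-3)²·7 + (-1.98)²·82 + 2·(-3)·(-1.98)·(-15)
= 63 + 321.4728 + (-178.2) = 206.2728.

variance of D = 206.2728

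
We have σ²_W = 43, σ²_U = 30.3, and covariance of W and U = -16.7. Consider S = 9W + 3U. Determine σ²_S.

σ²_S = a²·σ²_W + b²·σ²_U + 2ab·covariance of W and U with a = 9, b = 3.
= 9²·43 + 3²·30.3 + 2·9·3·(-16.7)
= 3483 + 272.7 + (-901.8) = 2853.9.

σ²_S = 2853.9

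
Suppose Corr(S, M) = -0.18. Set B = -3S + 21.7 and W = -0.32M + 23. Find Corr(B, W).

Corr(B, W) = -0.18

Linear rescalings preserve correlation up to sign; here the slopes -3 and -0.32 have the same sign, so Corr(B, W) = Corr(S, M) = -0.18.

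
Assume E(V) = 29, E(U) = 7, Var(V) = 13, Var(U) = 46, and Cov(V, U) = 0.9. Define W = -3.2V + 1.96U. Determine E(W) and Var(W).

E(W) = -79.08, Var(W) = 298.544

E(W) = (-3.2)·E(V) + 1.96·E(U) = (-3.2)·29 + 1.96·7 = -79.08.
Var(W) = a²·Var(V) + b²·Var(U) + 2ab·Cov(V, U) with a = -3.2, b = 1.96.
= (-3.2)²·13 + 1.96²·46 + 2·(-3.2)·1.96·0.9
= 133.12 + 176.7136 + (-11.2896) = 298.544.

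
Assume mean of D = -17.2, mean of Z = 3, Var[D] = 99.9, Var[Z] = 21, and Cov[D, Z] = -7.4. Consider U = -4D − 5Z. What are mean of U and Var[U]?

mean of U = 53.8, Var[U] = 1827.4

mean of U = (-4)·mean of D + (-5)·mean of Z = (-4)·(-17.2) + (-5)·3 = 53.8.
Var[U] = a²·Var[D] + b²·Var[Z] + 2ab·Cov[D, Z] with a = -4, b = -5.
= (-4)²·99.9 + (-5)²·21 + 2·(-4)·(-5)·(-7.4)
= 1598.4 + 525 + (-296) = 1827.4.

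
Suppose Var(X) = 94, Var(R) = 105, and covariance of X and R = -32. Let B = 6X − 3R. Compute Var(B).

Var(B) = a²·Var(X) + b²·Var(R) + 2ab·covariance of X and R with a = 6, b = -3.
= 6²·94 + (-3)²·105 + 2·6·(-3)·(-32)
= 3384 + 945 + 1152 = 5481.

Var(B) = 5481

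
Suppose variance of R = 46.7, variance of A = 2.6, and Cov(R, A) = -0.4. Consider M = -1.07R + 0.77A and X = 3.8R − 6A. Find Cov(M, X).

By bilinearity, Cov(M, X) = ac·variance of R + bd·variance of A + (ad+bc)·Cov(R, A), with a=-1.07, b=0.77, c=3.8, d=-6.
ac·variance of R = (-1.07)·3.8·46.7 = -189.8822
bd·variance of A = 0.77·(-6)·2.6 = -12.012
(ad+bc)·Cov(R, A) = (9.346)·(-0.4) = -3.7384
Cov(M, X) = -189.8822 + (-12.012) + (-3.7384) = -205.6326.

Cov(M, X) = -205.6326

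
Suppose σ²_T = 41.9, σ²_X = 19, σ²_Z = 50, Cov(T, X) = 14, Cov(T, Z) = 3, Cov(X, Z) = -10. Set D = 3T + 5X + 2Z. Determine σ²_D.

σ²_D = 1308.1

σ²_D = a²·σ²_T + b²·σ²_X + c²·σ²_Z + 2ab·Cov(T, X) + 2ac·Cov(T, Z) + 2bc·Cov(X, Z), with a = 3, b = 5, c = 2.
= 377.1 + 475 + 200 + 420 + 36 + (-200)
= 1308.1.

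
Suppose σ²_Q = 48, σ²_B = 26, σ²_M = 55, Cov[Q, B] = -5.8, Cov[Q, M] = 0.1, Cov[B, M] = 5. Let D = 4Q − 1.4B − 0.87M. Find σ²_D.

σ²_D = 937.0335

σ²_D = a²·σ²_Q + b²·σ²_B + c²·σ²_M + 2ab·Cov[Q, B] + 2ac·Cov[Q, M] + 2bc·Cov[B, M], with a = 4, b = -1.4, c = -0.87.
= 768 + 50.96 + 41.6295 + 64.96 + (-0.696) + 12.18
= 937.0335.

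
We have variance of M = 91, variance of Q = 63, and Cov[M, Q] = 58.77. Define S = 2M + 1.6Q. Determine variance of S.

variance of S = 901.408

variance of S = a²·variance of M + b²·variance of Q + 2ab·Cov[M, Q] with a = 2, b = 1.6.
= 2²·91 + 1.6²·63 + 2·2·1.6·58.77
= 364 + 161.28 + 376.128 = 901.408.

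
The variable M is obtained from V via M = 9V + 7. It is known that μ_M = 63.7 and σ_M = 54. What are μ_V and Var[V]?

From M = 9V + 7: μ_M = a·μ_V + b, so μ_V = (μ_M − b)/a = (63.7 − 7)/9 = 6.3.
Var[M] = 54² = 2916.
Var[M] = a²·Var[V], so Var[V] = 2916/9² = 36.

μ_V = 6.3, Var[V] = 36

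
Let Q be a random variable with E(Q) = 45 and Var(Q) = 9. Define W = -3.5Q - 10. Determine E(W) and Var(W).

E(W) = -167.5, Var(W) = 110.25

W = -3.5Q - 10 is linear with a = -3.5, b = -10.
E(W) = a·E(Q) + b = (-3.5)·45 + (-10) = -167.5.
Var(W) = a²·Var(Q) = (-3.5)²·9 = 110.25 (the additive constant -10 does not affect variance).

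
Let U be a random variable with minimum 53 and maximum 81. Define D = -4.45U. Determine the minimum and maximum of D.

min(D) = -360.45, max(D) = -235.85

a = -4.45 < 0, so order reverses: min(D) = a·max(U)+b = (-4.45)·81 = -360.45; max(D) = a·min(U)+b = (-4.45)·53 = -235.85.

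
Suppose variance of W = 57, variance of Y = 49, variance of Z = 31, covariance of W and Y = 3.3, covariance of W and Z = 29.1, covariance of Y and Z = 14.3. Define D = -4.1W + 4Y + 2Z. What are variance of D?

variance of D = 1509.49

variance of D = a²·variance of W + b²·variance of Y + c²·variance of Z + 2ab·covariance of W and Y + 2ac·covariance of W and Z + 2bc·covariance of Y and Z, with a = -4.1, b = 4, c = 2.
= 958.17 + 784 + 124 + (-108.24) + (-477.24) + 228.8
= 1509.49.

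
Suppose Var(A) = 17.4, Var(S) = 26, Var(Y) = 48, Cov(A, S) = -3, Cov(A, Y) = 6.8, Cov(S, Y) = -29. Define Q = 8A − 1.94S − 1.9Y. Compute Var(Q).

Var(Q) = a²·Var(A) + b²·Var(S) + c²·Var(Y) + 2ab·Cov(A, S) + 2ac·Cov(A, Y) + 2bc·Cov(S, Y), with a = 8, b = -1.94, c = -1.9.
= 1113.6 + 97.8536 + 173.28 + 93.12 + (-206.72) + (-213.788)
= 1057.3456.

Var(Q) = 1057.3456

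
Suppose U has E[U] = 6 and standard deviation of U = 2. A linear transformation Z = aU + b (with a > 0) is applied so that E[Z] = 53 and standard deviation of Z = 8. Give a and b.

a = 4, b = 29

standard deviation of Z = a·standard deviation of U (a > 0), so a = 8/2 = 4.
E[Z] = a·E[U] + b, so b = 53 − 4·6 = 29.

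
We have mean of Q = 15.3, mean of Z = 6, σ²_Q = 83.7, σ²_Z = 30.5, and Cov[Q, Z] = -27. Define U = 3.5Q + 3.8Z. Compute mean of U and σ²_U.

mean of U = 3.5·mean of Q + 3.8·mean of Z = 3.5·15.3 + 3.8·6 = 76.35.
σ²_U = a²·σ²_Q + b²·σ²_Z + 2ab·Cov[Q, Z] with a = 3.5, b = 3.8.
= 3.5²·83.7 + 3.8²·30.5 + 2·3.5·3.8·(-27)
= 1025.325 + 440.42 + (-718.2) = 747.545.

mean of U = 76.35, σ²_U = 747.545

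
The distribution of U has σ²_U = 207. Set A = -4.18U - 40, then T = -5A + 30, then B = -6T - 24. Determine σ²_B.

σ²_A = (-4.18)²·207 = 3616.7868.
σ²_T = (-5)²·3616.7868 = 90419.67.
σ²_B = (-6)²·90419.67 = 3255108.12.

σ²_B = 3255108.12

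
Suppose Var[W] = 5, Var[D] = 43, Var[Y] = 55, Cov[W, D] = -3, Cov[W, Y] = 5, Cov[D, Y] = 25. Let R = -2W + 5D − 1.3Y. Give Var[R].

Var[R] = 948.95

Var[R] = a²·Var[W] + b²·Var[D] + c²·Var[Y] + 2ab·Cov[W, D] + 2ac·Cov[W, Y] + 2bc·Cov[D, Y], with a = -2, b = 5, c = -1.3.
= 20 + 1075 + 92.95 + 60 + 26 + (-325)
= 948.95.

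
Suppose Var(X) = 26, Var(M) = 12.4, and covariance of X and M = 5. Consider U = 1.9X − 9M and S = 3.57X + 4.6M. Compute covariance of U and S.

covariance of U and S = -453.952

By bilinearity, covariance of U and S = ac·Var(X) + bd·Var(M) + (ad+bc)·covariance of X and M, with a=1.9, b=-9, c=3.57, d=4.6.
ac·Var(X) = 1.9·3.57·26 = 176.358
bd·Var(M) = (-9)·4.6·12.4 = -513.36
(ad+bc)·covariance of X and M = (-23.39)·5 = -116.95
covariance of U and S = 176.358 + (-513.36) + (-116.95) = -453.952.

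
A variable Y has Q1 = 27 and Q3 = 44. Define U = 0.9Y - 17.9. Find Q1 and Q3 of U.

Q1(U) = 6.4, Q3(U) = 21.7

a = 0.9 > 0: Q1(U) = a·Q1(Y)+b = 6.4, Q3(U) = a·Q3(Y)+b = 21.7.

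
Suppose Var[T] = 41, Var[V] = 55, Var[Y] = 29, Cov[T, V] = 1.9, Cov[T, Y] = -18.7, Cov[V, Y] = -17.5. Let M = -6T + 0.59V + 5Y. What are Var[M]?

Var[M] = a²·Var[T] + b²·Var[V] + c²·Var[Y] + 2ab·Cov[T, V] + 2ac·Cov[T, Y] + 2bc·Cov[V, Y], with a = -6, b = 0.59, c = 5.
= 1476 + 19.1455 + 725 + (-13.452) + 1122 + (-103.25)
= 3225.4435.

Var[M] = 3225.4435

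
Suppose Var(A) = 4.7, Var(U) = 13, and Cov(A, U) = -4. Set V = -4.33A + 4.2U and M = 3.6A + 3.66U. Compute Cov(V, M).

Cov(V, M) = 129.4836

By bilinearity, Cov(V, M) = ac·Var(A) + bd·Var(U) + (ad+bc)·Cov(A, U), with a=-4.33, b=4.2, c=3.6, d=3.66.
ac·Var(A) = (-4.33)·3.6·4.7 = -73.2636
bd·Var(U) = 4.2·3.66·13 = 199.836
(ad+bc)·Cov(A, U) = (-0.7278)·(-4) = 2.9112
Cov(V, M) = -73.2636 + 199.836 + 2.9112 = 129.4836.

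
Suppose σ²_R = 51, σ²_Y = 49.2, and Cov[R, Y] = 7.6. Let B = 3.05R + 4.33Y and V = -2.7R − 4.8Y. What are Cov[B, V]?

By bilinearity, Cov[B, V] = ac·σ²_R + bd·σ²_Y + (ad+bc)·Cov[R, Y], with a=3.05, b=4.33, c=-2.7, d=-4.8.
ac·σ²_R = 3.05·(-2.7)·51 = -419.985
bd·σ²_Y = 4.33·(-4.8)·49.2 = -1022.5728
(ad+bc)·Cov[R, Y] = (-26.331)·7.6 = -200.1156
Cov[B, V] = -419.985 + (-1022.5728) + (-200.1156) = -1642.6734.

Cov[B, V] = -1642.6734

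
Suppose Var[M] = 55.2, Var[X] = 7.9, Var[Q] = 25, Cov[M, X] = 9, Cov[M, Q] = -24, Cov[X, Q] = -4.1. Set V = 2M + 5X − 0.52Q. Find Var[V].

Var[V] = a²·Var[M] + b²·Var[X] + c²·Var[Q] + 2ab·Cov[M, X] + 2ac·Cov[M, Q] + 2bc·Cov[X, Q], with a = 2, b = 5, c = -0.52.
= 220.8 + 197.5 + 6.76 + 180 + 49.92 + 21.32
= 676.3.

Var[V] = 676.3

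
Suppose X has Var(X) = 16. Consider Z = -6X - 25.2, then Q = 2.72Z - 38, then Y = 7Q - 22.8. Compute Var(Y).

Var(Z) = (-6)²·16 = 576.
Var(Q) = 2.72²·576 = 4261.4784.
Var(Y) = 7²·4261.4784 = 208812.4416.

Var(Y) = 208812.4416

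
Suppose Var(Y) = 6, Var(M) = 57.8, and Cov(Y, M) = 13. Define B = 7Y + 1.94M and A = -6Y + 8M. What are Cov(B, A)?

Cov(B, A) = 1221.736

By bilinearity, Cov(B, A) = ac·Var(Y) + bd·Var(M) + (ad+bc)·Cov(Y, M), with a=7, b=1.94, c=-6, d=8.
ac·Var(Y) = 7·(-6)·6 = -252
bd·Var(M) = 1.94·8·57.8 = 897.056
(ad+bc)·Cov(Y, M) = (44.36)·13 = 576.68
Cov(B, A) = -252 + 897.056 + 576.68 = 1221.736.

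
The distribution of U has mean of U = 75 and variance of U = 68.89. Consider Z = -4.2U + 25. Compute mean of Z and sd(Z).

mean of Z = -290, sd(Z) = 34.86

Z = -4.2U + 25 is linear with a = -4.2, b = 25.
mean of Z = a·mean of U + b = (-4.2)·75 + 25 = -290.
sd(U) = √68.89 = 8.3.
sd(Z) = |a|·sd(U) = |-4.2|·8.3 = 34.86.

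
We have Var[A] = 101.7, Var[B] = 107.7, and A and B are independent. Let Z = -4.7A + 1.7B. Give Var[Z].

Var[Z] = 2557.806

Var[Z] = a²·Var[A] + b²·Var[B] + 2ab·covariance of A and B with a = -4.7, b = 1.7.
Independence gives covariance of A and B = 0.
= (-4.7)²·101.7 + 1.7²·107.7 + 2·(-4.7)·1.7·0
= 2246.553 + 311.253 + 0 = 2557.806.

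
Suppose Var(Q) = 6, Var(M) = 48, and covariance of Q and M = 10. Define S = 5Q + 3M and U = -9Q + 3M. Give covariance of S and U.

By bilinearity, covariance of S and U = ac·Var(Q) + bd·Var(M) + (ad+bc)·covariance of Q and M, with a=5, b=3, c=-9, d=3.
ac·Var(Q) = 5·(-9)·6 = -270
bd·Var(M) = 3·3·48 = 432
(ad+bc)·covariance of Q and M = (-12)·10 = -120
covariance of S and U = -270 + 432 + (-120) = 42.

covariance of S and U = 42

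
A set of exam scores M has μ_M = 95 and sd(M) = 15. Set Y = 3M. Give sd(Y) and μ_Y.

Y = 3M is linear with a = 3, b = 0.
sd(Y) = |a|·sd(M) = |3|·15 = 45.
μ_Y = a·μ_M + b = 3·95 = 285.

sd(Y) = 45, μ_Y = 285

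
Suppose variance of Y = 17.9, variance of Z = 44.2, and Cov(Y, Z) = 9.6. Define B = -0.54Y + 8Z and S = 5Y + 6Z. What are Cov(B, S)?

By bilinearity, Cov(B, S) = ac·variance of Y + bd·variance of Z + (ad+bc)·Cov(Y, Z), with a=-0.54, b=8, c=5, d=6.
ac·variance of Y = (-0.54)·5·17.9 = -48.33
bd·variance of Z = 8·6·44.2 = 2121.6
(ad+bc)·Cov(Y, Z) = (36.76)·9.6 = 352.896
Cov(B, S) = -48.33 + 2121.6 + 352.896 = 2426.166.

Cov(B, S) = 2426.166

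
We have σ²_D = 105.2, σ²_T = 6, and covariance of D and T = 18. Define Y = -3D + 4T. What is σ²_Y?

σ²_Y = a²·σ²_D + b²·σ²_T + 2ab·covariance of D and T with a = -3, b = 4.
= (-3)²·105.2 + 4²·6 + 2·(-3)·4·18
= 946.8 + 96 + (-432) = 610.8.

σ²_Y = 610.8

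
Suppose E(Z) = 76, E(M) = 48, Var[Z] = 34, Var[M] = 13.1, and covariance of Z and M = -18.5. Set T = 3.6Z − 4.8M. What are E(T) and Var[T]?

E(T) = 3.6·E(Z) + (-4.8)·E(M) = 3.6·76 + (-4.8)·48 = 43.2.
Var[T] = a²·Var[Z] + b²·Var[M] + 2ab·covariance of Z and M with a = 3.6, b = -4.8.
= 3.6²·34 + (-4.8)²·13.1 + 2·3.6·(-4.8)·(-18.5)
= 440.64 + 301.824 + 639.36 = 1381.824.

E(T) = 43.2, Var[T] = 1381.824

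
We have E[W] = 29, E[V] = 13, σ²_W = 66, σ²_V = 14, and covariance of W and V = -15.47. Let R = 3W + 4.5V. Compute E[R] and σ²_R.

E[R] = 145.5, σ²_R = 459.81

E[R] = 3·E[W] + 4.5·E[V] = 3·29 + 4.5·13 = 145.5.
σ²_R = a²·σ²_W + b²·σ²_V + 2ab·covariance of W and V with a = 3, b = 4.5.
= 3²·66 + 4.5²·14 + 2·3·4.5·(-15.47)
= 594 + 283.5 + (-417.69) = 459.81.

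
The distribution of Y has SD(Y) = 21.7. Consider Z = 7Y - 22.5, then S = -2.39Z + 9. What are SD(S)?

SD(S) = 363.041

SD(Z) = |7|·21.7 = 151.9.
SD(S) = |-2.39|·151.9 = 363.041.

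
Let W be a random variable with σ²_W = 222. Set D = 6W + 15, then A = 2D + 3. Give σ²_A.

σ²_A = 31968

σ²_D = 6²·222 = 7992.
σ²_A = 2²·7992 = 31968.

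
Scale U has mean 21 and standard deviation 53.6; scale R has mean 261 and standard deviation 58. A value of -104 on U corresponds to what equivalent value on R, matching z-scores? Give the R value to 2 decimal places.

R = 125.74

z = (-104 − 21)/53.6 ≈ -2.3321.
R = 261 + z·58 = 261 + (-104 − 21)·58/53.6 ≈ 125.74.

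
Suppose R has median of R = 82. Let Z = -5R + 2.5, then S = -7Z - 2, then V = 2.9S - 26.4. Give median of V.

median of V = 8240.05

median of Z = (-5)·82 + 2.5 = -407.5.
median of S = (-7)·(-407.5) + (-2) = 2850.5.
median of V = 2.9·2850.5 + (-26.4) = 8240.05.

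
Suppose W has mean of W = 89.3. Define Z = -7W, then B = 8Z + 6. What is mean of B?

mean of B = -4994.8

mean of Z = (-7)·89.3 = -625.1.
mean of B = 8·(-625.1) + 6 = -4994.8.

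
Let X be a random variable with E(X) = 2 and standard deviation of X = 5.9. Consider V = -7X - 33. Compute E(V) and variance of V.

V = -7X - 33 is linear with a = -7, b = -33.
E(V) = a·E(X) + b = (-7)·2 + (-33) = -47.
variance of X = 5.9² = 34.81.
variance of V = a²·variance of X = (-7)²·34.81 = 1705.69 (the additive constant -33 does not affect variance).

E(V) = -47, variance of V = 1705.69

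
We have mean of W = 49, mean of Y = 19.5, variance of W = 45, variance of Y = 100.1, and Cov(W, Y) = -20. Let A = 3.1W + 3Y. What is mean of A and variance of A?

mean of A = 3.1·mean of W + 3·mean of Y = 3.1·49 + 3·19.5 = 210.4.
variance of A = a²·variance of W + b²·variance of Y + 2ab·Cov(W, Y) with a = 3.1, b = 3.
= 3.1²·45 + 3²·100.1 + 2·3.1·3·(-20)
= 432.45 + 900.9 + (-372) = 961.35.

mean of A = 210.4, variance of A = 961.35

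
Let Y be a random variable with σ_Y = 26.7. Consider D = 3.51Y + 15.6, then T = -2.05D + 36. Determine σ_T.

σ_D = |3.51|·26.7 = 93.717.
σ_T = |-2.05|·93.717 = 192.11985.

σ_T = 192.11985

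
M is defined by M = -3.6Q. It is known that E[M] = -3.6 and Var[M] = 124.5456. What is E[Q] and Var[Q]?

E[Q] = 1, Var[Q] = 9.61

From M = -3.6Q: E[M] = a·E[Q] + b, so E[Q] = (E[M] − b)/a = (-3.6 − 0)/(-3.6) = 1.
Var[M] = a²·Var[Q], so Var[Q] = 124.5456/(-3.6)² = 9.61.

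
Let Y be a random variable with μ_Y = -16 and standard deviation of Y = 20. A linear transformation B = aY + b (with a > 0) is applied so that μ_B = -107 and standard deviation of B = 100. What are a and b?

a = 5, b = -27

standard deviation of B = a·standard deviation of Y (a > 0), so a = 100/20 = 5.
μ_B = a·μ_Y + b, so b = -107 − 5·(-16) = -27.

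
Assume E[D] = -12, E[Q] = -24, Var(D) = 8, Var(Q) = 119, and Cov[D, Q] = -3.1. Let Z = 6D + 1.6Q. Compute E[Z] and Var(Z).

E[Z] = 6·E[D] + 1.6·E[Q] = 6·(-12) + 1.6·(-24) = -110.4.
Var(Z) = a²·Var(D) + b²·Var(Q) + 2ab·Cov[D, Q] with a = 6, b = 1.6.
= 6²·8 + 1.6²·119 + 2·6·1.6·(-3.1)
= 288 + 304.64 + (-59.52) = 533.12.

E[Z] = -110.4, Var(Z) = 533.12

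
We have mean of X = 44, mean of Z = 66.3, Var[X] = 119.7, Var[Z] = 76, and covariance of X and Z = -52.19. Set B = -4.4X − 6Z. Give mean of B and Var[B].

mean of B = (-4.4)·mean of X + (-6)·mean of Z = (-4.4)·44 + (-6)·66.3 = -591.4.
Var[B] = a²·Var[X] + b²·Var[Z] + 2ab·covariance of X and Z with a = -4.4, b = -6.
= (-4.4)²·119.7 + (-6)²·76 + 2·(-4.4)·(-6)·(-52.19)
= 2317.392 + 2736 + (-2755.632) = 2297.76.

mean of B = -591.4, Var[B] = 2297.76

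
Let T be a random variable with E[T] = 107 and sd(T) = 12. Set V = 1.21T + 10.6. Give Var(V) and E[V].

V = 1.21T + 10.6 is linear with a = 1.21, b = 10.6.
Var(T) = 12² = 144.
Var(V) = a²·Var(T) = 1.21²·144 = 210.8304 (the additive constant 10.6 does not affect variance).
E[V] = a·E[T] + b = 1.21·107 + 10.6 = 140.07.

Var(V) = 210.8304, E[V] = 140.07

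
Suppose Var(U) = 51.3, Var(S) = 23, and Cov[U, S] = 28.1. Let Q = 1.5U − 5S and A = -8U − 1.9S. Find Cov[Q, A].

By bilinearity, Cov[Q, A] = ac·Var(U) + bd·Var(S) + (ad+bc)·Cov[U, S], with a=1.5, b=-5, c=-8, d=-1.9.
ac·Var(U) = 1.5·(-8)·51.3 = -615.6
bd·Var(S) = (-5)·(-1.9)·23 = 218.5
(ad+bc)·Cov[U, S] = (37.15)·28.1 = 1043.915
Cov[Q, A] = -615.6 + 218.5 + 1043.915 = 646.815.

Cov[Q, A] = 646.815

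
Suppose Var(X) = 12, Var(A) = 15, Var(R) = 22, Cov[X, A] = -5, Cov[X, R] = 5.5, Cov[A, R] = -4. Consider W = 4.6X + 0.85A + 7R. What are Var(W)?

Var(W) = a²·Var(X) + b²·Var(A) + c²·Var(R) + 2ab·Cov[X, A] + 2ac·Cov[X, R] + 2bc·Cov[A, R], with a = 4.6, b = 0.85, c = 7.
= 253.92 + 10.8375 + 1078 + (-39.1) + 354.2 + (-47.6)
= 1610.2575.

Var(W) = 1610.2575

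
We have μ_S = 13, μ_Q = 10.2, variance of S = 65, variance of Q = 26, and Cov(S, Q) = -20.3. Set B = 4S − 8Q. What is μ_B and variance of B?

μ_B = 4·μ_S + (-8)·μ_Q = 4·13 + (-8)·10.2 = -29.6.
variance of B = a²·variance of S + b²·variance of Q + 2ab·Cov(S, Q) with a = 4, b = -8.
= 4²·65 + (-8)²·26 + 2·4·(-8)·(-20.3)
= 1040 + 1664 + 1299.2 = 4003.2.

μ_B = -29.6, variance of B = 4003.2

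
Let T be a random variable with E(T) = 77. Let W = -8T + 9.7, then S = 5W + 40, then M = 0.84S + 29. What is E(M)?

E(W) = (-8)·77 + 9.7 = -606.3.
E(S) = 5·(-606.3) + 40 = -2991.5.
E(M) = 0.84·(-2991.5) + 29 = -2483.86.

E(M) = -2483.86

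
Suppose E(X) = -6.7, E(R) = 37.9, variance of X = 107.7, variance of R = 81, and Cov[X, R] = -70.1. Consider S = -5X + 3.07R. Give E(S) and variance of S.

E(S) = (-5)·E(X) + 3.07·E(R) = (-5)·(-6.7) + 3.07·37.9 = 149.853.
variance of S = a²·variance of X + b²·variance of R + 2ab·Cov[X, R] with a = -5, b = 3.07.
= (-5)²·107.7 + 3.07²·81 + 2·(-5)·3.07·(-70.1)
= 2692.5 + 763.4169 + 2152.07 = 5607.9869.

E(S) = 149.853, variance of S = 5607.9869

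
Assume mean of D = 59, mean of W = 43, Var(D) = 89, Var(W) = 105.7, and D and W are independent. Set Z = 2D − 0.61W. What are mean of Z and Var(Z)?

mean of Z = 2·mean of D + (-0.61)·mean of W = 2·59 + (-0.61)·43 = 91.77.
Var(Z) = a²·Var(D) + b²·Var(W) + 2ab·Cov[D, W] with a = 2, b = -0.61.
Independence gives Cov[D, W] = 0.
= 2²·89 + (-0.61)²·105.7 + 2·2·(-0.61)·0
= 356 + 39.33097 + 0 = 395.33097.

mean of Z = 91.77, Var(Z) = 395.33097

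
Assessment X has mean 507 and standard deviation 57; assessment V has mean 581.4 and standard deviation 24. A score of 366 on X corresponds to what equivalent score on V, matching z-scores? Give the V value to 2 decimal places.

V = 522.03

z = (366 − 507)/57 ≈ -2.4737.
V = 581.4 + z·24 = 581.4 + (366 − 507)·24/57 ≈ 522.03.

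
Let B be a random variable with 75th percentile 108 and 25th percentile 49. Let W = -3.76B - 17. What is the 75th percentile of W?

Since a = -3.76 < 0 the transformation is decreasing, reversing order: the 75th percentile of W corresponds to the 25th percentile of B.
So P_{75}(W) = a·P_{25}(B) + b = (-3.76)·49 + (-17) = -201.24.

75th percentile of W = -201.24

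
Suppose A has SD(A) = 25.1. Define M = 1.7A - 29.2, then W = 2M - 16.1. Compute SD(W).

SD(W) = 85.34

SD(M) = |1.7|·25.1 = 42.67.
SD(W) = |2|·42.67 = 85.34.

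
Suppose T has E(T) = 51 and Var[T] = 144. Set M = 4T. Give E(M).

E(M) = 204

M = 4T is linear with a = 4, b = 0.
E(M) = a·E(T) + b = 4·51 = 204.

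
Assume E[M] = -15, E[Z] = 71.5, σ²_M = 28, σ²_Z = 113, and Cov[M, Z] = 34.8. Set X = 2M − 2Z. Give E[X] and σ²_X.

E[X] = -173, σ²_X = 285.6

E[X] = 2·E[M] + (-2)·E[Z] = 2·(-15) + (-2)·71.5 = -173.
σ²_X = a²·σ²_M + b²·σ²_Z + 2ab·Cov[M, Z] with a = 2, b = -2.
= 2²·28 + (-2)²·113 + 2·2·(-2)·34.8
= 112 + 452 + (-278.4) = 285.6.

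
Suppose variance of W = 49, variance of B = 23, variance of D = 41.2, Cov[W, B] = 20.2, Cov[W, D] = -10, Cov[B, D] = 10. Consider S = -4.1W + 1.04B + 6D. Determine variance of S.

variance of S = a²·variance of W + b²·variance of B + c²·variance of D + 2ab·Cov[W, B] + 2ac·Cov[W, D] + 2bc·Cov[B, D], with a = -4.1, b = 1.04, c = 6.
= 823.69 + 24.8768 + 1483.2 + (-172.2656) + 492 + 124.8
= 2776.3012.

variance of S = 2776.3012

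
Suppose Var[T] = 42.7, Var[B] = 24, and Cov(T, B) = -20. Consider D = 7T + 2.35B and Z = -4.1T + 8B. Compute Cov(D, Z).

Cov(D, Z) = -1701.59

By bilinearity, Cov(D, Z) = ac·Var[T] + bd·Var[B] + (ad+bc)·Cov(T, B), with a=7, b=2.35, c=-4.1, d=8.
ac·Var[T] = 7·(-4.1)·42.7 = -1225.49
bd·Var[B] = 2.35·8·24 = 451.2
(ad+bc)·Cov(T, B) = (46.365)·(-20) = -927.3
Cov(D, Z) = -1225.49 + 451.2 + (-927.3) = -1701.59.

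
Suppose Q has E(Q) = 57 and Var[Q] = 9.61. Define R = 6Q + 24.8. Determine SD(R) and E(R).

R = 6Q + 24.8 is linear with a = 6, b = 24.8.
SD(Q) = √9.61 = 3.1.
SD(R) = |a|·SD(Q) = |6|·3.1 = 18.6.
E(R) = a·E(Q) + b = 6·57 + 24.8 = 366.8.

SD(R) = 18.6, E(R) = 366.8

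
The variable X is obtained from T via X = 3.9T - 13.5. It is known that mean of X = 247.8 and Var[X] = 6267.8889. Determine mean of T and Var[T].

From X = 3.9T - 13.5: mean of X = a·mean of T + b, so mean of T = (mean of X − b)/a = (247.8 − (-13.5))/3.9 = 67.
Var[X] = a²·Var[T], so Var[T] = 6267.8889/3.9² = 412.09.

mean of T = 67, Var[T] = 412.09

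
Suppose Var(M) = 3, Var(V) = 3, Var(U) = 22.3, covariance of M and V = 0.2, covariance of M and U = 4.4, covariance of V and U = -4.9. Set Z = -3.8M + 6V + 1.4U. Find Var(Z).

Var(Z) = 56.772

Var(Z) = a²·Var(M) + b²·Var(V) + c²·Var(U) + 2ab·covariance of M and V + 2ac·covariance of M and U + 2bc·covariance of V and U, with a = -3.8, b = 6, c = 1.4.
= 43.32 + 108 + 43.708 + (-9.12) + (-46.816) + (-82.32)
= 56.772.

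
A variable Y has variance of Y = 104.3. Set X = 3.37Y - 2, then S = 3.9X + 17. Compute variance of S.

variance of X = 3.37²·104.3 = 1184.52467.
variance of S = 3.9²·1184.52467 = 18016.6202307.

variance of S = 18016.6202307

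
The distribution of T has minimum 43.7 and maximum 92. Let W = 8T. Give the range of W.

Range(W) = 386.4

Range of T = 92 − 43.7 = 48.3.
Range(W) = |a|·Range(T) = |8|·48.3 = 386.4.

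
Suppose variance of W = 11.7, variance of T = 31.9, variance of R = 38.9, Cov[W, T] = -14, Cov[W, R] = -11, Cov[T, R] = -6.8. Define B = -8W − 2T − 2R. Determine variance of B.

variance of B = 177.6

variance of B = a²·variance of W + b²·variance of T + c²·variance of R + 2ab·Cov[W, T] + 2ac·Cov[W, R] + 2bc·Cov[T, R], with a = -8, b = -2, c = -2.
= 748.8 + 127.6 + 155.6 + (-448) + (-352) + (-54.4)
= 177.6.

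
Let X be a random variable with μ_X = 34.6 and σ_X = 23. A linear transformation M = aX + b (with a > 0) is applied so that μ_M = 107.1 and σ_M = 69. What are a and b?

σ_M = a·σ_X (a > 0), so a = 69/23 = 3.
μ_M = a·μ_X + b, so b = 107.1 − 3·34.6 = 3.3.

a = 3, b = 3.3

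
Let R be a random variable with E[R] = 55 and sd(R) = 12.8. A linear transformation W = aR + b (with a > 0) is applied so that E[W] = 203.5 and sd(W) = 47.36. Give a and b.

sd(W) = a·sd(R) (a > 0), so a = 47.36/12.8 = 3.7.
E[W] = a·E[R] + b, so b = 203.5 − 3.7·55 = 0.

a = 3.7, b = 0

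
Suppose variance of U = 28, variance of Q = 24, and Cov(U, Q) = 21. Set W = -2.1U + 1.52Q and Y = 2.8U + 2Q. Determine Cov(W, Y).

Cov(W, Y) = -90.504

By bilinearity, Cov(W, Y) = ac·variance of U + bd·variance of Q + (ad+bc)·Cov(U, Q), with a=-2.1, b=1.52, c=2.8, d=2.
ac·variance of U = (-2.1)·2.8·28 = -164.64
bd·variance of Q = 1.52·2·24 = 72.96
(ad+bc)·Cov(U, Q) = (0.056)·21 = 1.176
Cov(W, Y) = -164.64 + 72.96 + 1.176 = -90.504.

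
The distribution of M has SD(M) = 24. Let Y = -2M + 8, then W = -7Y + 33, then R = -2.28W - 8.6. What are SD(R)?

SD(R) = 766.08

SD(Y) = |-2|·24 = 48.
SD(W) = |-7|·48 = 336.
SD(R) = |-2.28|·336 = 766.08.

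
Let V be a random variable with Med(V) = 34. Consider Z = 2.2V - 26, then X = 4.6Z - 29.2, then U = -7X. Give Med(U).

Med(U) = -1366.96

Med(Z) = 2.2·34 + (-26) = 48.8.
Med(X) = 4.6·48.8 + (-29.2) = 195.28.
Med(U) = (-7)·195.28 = -1366.96.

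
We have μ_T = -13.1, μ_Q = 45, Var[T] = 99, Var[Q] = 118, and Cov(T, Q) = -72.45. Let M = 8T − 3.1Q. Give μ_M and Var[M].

μ_M = -244.3, Var[M] = 11063.5

μ_M = 8·μ_T + (-3.1)·μ_Q = 8·(-13.1) + (-3.1)·45 = -244.3.
Var[M] = a²·Var[T] + b²·Var[Q] + 2ab·Cov(T, Q) with a = 8, b = -3.1.
= 8²·99 + (-3.1)²·118 + 2·8·(-3.1)·(-72.45)
= 6336 + 1133.98 + 3593.52 = 11063.5.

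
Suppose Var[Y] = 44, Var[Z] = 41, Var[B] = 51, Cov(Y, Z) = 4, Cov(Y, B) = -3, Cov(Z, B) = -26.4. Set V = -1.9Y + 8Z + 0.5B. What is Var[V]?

Var[V] = 2468.49

Var[V] = a²·Var[Y] + b²·Var[Z] + c²·Var[B] + 2ab·Cov(Y, Z) + 2ac·Cov(Y, B) + 2bc·Cov(Z, B), with a = -1.9, b = 8, c = 0.5.
= 158.84 + 2624 + 12.75 + (-121.6) + 5.7 + (-211.2)
= 2468.49.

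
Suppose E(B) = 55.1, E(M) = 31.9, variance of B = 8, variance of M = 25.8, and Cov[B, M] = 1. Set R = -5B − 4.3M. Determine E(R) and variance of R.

E(R) = (-5)·E(B) + (-4.3)·E(M) = (-5)·55.1 + (-4.3)·31.9 = -412.67.
variance of R = a²·variance of B + b²·variance of M + 2ab·Cov[B, M] with a = -5, b = -4.3.
= (-5)²·8 + (-4.3)²·25.8 + 2·(-5)·(-4.3)·1
= 200 + 477.042 + 43 = 720.042.

E(R) = -412.67, variance of R = 720.042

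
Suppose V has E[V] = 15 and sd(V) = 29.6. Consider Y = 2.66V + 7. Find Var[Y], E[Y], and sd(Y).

Y = 2.66V + 7 is linear with a = 2.66, b = 7.
Var[V] = 29.6² = 876.16.
Var[Y] = a²·Var[V] = 2.66²·876.16 = 6199.357696 (the additive constant 7 does not affect variance).
E[Y] = a·E[V] + b = 2.66·15 + 7 = 46.9.
sd(Y) = |a|·sd(V) = |2.66|·29.6 = 78.736.

Var[Y] = 6199.357696, E[Y] = 46.9, sd(Y) = 78.736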